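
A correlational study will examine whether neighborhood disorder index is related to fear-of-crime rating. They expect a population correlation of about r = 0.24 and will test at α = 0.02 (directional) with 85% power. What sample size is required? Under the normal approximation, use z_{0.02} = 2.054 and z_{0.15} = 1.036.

n = 163

Fisher's z: C = ½·ln((1+r)/(1−r)) = ½·ln(1.6316) = 0.2448.
n = ((z_{α} + z_β)/C)² + 3.
(2.054 + 1.036) / 0.2448 = 3.090 / 0.2448 = 12.623.
n = 12.623² + 3 = 159.33 + 3 = 162.3.
Round up.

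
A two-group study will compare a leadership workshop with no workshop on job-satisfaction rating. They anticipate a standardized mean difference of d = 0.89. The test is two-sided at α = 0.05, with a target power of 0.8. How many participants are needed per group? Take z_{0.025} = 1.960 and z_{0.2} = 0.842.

For two independent groups with equal n: n = 2·((z_{α/2} + z_β) / d)².
z_{α/2} + z_β = 1.960 + 0.842 = 2.802.
n = 2 × (2.802 / 0.89)² = 2 × 3.148² = 2 × 9.91 = 19.8.
Round up to the next whole participant.

n = 20 per group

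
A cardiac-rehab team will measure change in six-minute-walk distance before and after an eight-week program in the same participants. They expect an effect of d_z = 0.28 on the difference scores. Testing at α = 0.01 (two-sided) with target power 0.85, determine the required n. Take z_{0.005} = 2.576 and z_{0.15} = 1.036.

n = 167 pairs

For a paired (one-sample on differences) test: n = ((z_{α/2} + z_β) / d)².
z_{α/2} + z_β = 2.576 + 1.036 = 3.612.
n = (3.612 / 0.28)² = 12.900² = 166.41.
Round up.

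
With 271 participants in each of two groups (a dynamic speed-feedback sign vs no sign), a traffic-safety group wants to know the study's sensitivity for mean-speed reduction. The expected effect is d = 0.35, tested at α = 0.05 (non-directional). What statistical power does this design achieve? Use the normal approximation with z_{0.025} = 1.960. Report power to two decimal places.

For two equal groups, power = Φ(d·√(n/2) − z_{α/2}).
d·√(n/2) = 0.35 × √(271/2) = 0.35 × 11.640 = 4.074.
z_β = 4.074 − 1.960 = 2.114.
Power = Φ(2.114) = 0.983.

power ≈ 0.98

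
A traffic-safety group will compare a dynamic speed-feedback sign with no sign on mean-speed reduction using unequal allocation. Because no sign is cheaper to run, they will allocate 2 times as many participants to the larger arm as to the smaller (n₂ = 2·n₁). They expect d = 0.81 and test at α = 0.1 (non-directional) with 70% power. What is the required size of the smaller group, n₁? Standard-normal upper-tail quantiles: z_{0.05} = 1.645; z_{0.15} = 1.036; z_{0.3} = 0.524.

n₁ = 11

With allocation ratio k = n₂/n₁ = 2, Var(x̄₁−x̄₂) = σ²(1/n₁ + 1/(k·n₁)) = σ²·(k+1)/(k·n₁).
So n₁ = (1 + 1/k)·((z_{α/2} + z_β)/d)² = 1.500 × (2.169/0.81)².
n₁ = 1.500 × 7.17 = 10.8.
Round up: n₁ = 11, giving n₂ = 2 × 11 = 22.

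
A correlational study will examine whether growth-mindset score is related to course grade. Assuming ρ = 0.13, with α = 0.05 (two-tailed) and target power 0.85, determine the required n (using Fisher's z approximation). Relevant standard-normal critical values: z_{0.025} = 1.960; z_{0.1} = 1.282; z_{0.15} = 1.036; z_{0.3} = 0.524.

Fisher's z: C = ½·ln((1+r)/(1−r)) = ½·ln(1.2989) = 0.1307.
n = ((z_{α/2} + z_β)/C)² + 3.
(1.960 + 1.036) / 0.1307 = 2.996 / 0.1307 = 22.923.
n = 22.923² + 3 = 525.45 + 3 = 528.5.
Round up.

n = 529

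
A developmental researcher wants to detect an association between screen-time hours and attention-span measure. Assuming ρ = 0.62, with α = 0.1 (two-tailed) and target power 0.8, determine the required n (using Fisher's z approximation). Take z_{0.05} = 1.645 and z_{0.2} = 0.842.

Fisher's z: C = ½·ln((1+r)/(1−r)) = ½·ln(4.2632) = 0.7250.
n = ((z_{α/2} + z_β)/C)² + 3.
(1.645 + 0.842) / 0.7250 = 2.487 / 0.7250 = 3.430.
n = 3.430² + 3 = 11.77 + 3 = 14.8.
Round up.

n = 15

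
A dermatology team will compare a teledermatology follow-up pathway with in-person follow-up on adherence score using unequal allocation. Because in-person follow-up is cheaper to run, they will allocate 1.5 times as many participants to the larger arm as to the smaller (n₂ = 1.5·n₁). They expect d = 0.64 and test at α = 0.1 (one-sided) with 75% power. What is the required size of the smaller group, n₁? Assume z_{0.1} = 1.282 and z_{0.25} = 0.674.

n₁ = 16

With allocation ratio k = n₂/n₁ = 1.5, Var(x̄₁−x̄₂) = σ²(1/n₁ + 1/(k·n₁)) = σ²·(k+1)/(k·n₁).
So n₁ = (1 + 1/k)·((z_{α} + z_β)/d)² = 1.667 × (1.956/0.64)².
n₁ = 1.667 × 9.34 = 15.6.
Round up: n₁ = 16, giving n₂ = 1.5 × 16 = 24.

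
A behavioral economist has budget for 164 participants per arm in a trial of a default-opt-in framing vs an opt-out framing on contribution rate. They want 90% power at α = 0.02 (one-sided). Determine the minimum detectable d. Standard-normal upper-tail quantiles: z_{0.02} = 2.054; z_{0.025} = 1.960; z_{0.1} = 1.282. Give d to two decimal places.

For two independent groups of n = 164 each: d_min = (z_{α} + z_β)·√(2/n).
z-sum = 2.054 + 1.282 = 3.336.
d_min = 3.336 × √(2/164) = 3.336 × 0.1104 = 0.368.

d_min ≈ 0.37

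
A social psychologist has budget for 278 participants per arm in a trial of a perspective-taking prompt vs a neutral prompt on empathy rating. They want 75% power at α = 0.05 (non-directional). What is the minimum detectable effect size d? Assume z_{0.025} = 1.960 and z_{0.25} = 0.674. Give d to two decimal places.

For two independent groups of n = 278 each: d_min = (z_{α/2} + z_β)·√(2/n).
z-sum = 1.960 + 0.674 = 2.634.
d_min = 2.634 × √(2/278) = 2.634 × 0.0848 = 0.223.

d_min ≈ 0.22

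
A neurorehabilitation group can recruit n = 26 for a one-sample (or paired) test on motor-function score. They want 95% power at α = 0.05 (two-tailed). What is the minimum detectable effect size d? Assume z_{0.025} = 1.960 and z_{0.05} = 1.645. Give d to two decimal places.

For a single sample (or paired design) of n = 26: d_min = (z_{α/2} + z_β)/√n.
z-sum = 1.960 + 1.645 = 3.605.
d_min = 3.605 / √26 = 3.605 / 5.099 = 0.707.

d_min ≈ 0.71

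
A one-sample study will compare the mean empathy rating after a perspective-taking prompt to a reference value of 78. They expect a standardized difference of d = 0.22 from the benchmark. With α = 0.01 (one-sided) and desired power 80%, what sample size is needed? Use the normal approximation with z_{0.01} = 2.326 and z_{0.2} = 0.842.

For a one-sample test: n = ((z_{α} + z_β) / d)².
z_{α} + z_β = 2.326 + 0.842 = 3.168.
n = (3.168 / 0.22)² = 14.400² = 207.36.
Round up.

n = 208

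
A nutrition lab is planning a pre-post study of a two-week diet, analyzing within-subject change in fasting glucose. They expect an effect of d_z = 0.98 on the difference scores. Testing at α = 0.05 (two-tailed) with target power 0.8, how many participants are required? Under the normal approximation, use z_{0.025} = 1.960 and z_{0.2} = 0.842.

For a paired (one-sample on differences) test: n = ((z_{α/2} + z_β) / d)².
z_{α/2} + z_β = 1.960 + 0.842 = 2.802.
n = (2.802 / 0.98)² = 2.859² = 8.17.
Round up.

n = 9 pairs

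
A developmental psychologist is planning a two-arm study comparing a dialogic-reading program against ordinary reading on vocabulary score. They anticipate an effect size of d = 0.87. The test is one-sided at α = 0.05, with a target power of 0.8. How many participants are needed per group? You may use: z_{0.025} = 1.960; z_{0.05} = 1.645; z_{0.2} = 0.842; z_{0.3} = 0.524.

n = 17 per group

For two independent groups with equal n: n = 2·((z_{α} + z_β) / d)².
z_{α} + z_β = 1.645 + 0.842 = 2.487.
n = 2 × (2.487 / 0.87)² = 2 × 2.859² = 2 × 8.17 = 16.3.
Round up to the next whole participant.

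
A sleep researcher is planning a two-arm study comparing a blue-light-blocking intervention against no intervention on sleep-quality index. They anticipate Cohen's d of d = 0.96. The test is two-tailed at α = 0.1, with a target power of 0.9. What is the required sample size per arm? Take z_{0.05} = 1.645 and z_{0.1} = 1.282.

n = 19 per group

For two independent groups with equal n: n = 2·((z_{α/2} + z_β) / d)².
z_{α/2} + z_β = 1.645 + 1.282 = 2.927.
n = 2 × (2.927 / 0.96)² = 2 × 3.049² = 2 × 9.30 = 18.6.
Round up to the next whole participant.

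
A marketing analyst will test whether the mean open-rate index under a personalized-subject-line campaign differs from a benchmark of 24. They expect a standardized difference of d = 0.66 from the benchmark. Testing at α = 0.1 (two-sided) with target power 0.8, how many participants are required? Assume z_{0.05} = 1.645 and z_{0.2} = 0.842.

n = 15

For a one-sample test: n = ((z_{α/2} + z_β) / d)².
z_{α/2} + z_β = 1.645 + 0.842 = 2.487.
n = (2.487 / 0.66)² = 3.768² = 14.20.
Round up.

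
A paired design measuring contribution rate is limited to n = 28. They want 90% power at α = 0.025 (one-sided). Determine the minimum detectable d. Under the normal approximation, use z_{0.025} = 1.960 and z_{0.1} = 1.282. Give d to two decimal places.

d_min ≈ 0.61

For a single sample (or paired design) of n = 28: d_min = (z_{α} + z_β)/√n.
z-sum = 1.960 + 1.282 = 3.242.
d_min = 3.242 / √28 = 3.242 / 5.292 = 0.613.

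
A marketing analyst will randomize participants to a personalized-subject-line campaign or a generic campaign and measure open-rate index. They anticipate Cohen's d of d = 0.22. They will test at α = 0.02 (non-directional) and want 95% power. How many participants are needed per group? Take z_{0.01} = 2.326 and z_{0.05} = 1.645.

n = 652 per group

For two independent groups with equal n: n = 2·((z_{α/2} + z_β) / d)².
z_{α/2} + z_β = 2.326 + 1.645 = 3.971.
n = 2 × (3.971 / 0.22)² = 2 × 18.050² = 2 × 325.80 = 651.6.
Round up to the next whole participant.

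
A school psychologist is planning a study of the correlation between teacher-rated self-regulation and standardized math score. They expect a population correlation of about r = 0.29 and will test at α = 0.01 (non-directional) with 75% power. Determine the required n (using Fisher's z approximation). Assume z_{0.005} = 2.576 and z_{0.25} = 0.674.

Fisher's z: C = ½·ln((1+r)/(1−r)) = ½·ln(1.8169) = 0.2986.
n = ((z_{α/2} + z_β)/C)² + 3.
(2.576 + 0.674) / 0.2986 = 3.250 / 0.2986 = 10.884.
n = 10.884² + 3 = 118.46 + 3 = 121.5.
Round up.

n = 122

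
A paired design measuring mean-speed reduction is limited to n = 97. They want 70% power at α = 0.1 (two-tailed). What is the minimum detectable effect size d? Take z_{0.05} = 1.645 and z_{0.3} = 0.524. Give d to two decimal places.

For a single sample (or paired design) of n = 97: d_min = (z_{α/2} + z_β)/√n.
z-sum = 1.645 + 0.524 = 2.169.
d_min = 2.169 / √97 = 2.169 / 9.849 = 0.220.

d_min ≈ 0.22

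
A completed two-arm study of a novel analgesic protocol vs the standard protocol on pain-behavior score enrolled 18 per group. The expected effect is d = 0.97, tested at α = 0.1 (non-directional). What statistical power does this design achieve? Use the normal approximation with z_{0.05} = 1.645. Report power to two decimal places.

power ≈ 0.90

For two equal groups, power = Φ(d·√(n/2) − z_{α/2}).
d·√(n/2) = 0.97 × √(18/2) = 0.97 × 3.000 = 2.910.
z_β = 2.910 − 1.645 = 1.265.
Power = Φ(1.265) = 0.897.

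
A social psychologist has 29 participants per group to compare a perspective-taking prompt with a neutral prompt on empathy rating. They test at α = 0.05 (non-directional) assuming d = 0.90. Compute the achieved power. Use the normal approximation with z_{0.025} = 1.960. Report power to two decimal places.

power ≈ 0.93

For two equal groups, power = Φ(d·√(n/2) − z_{α/2}).
d·√(n/2) = 0.90 × √(29/2) = 0.90 × 3.808 = 3.427.
z_β = 3.427 − 1.960 = 1.467.
Power = Φ(1.467) = 0.929.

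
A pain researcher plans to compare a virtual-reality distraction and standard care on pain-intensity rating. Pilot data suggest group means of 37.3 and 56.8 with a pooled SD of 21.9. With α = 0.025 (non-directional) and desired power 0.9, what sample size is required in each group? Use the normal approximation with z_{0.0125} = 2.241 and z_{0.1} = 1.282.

n = 32 per group

Cohen's d = |M₁ − M₂| / SD_pooled = |37.3 − 56.8| / 21.9 = 19.5 / 21.9 = 0.890.
For two independent groups with equal n: n = 2·((z_{α/2} + z_β) / d)².
z_{α/2} + z_β = 2.241 + 1.282 = 3.523.
n = 2 × (3.523 / 0.890)² = 2 × 3.958² = 2 × 15.67 = 31.3.
Round up to the next whole participant.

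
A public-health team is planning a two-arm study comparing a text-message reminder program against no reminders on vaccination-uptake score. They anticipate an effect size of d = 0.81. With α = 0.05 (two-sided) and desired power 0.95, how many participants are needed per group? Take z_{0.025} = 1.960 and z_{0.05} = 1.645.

n = 40 per group

For two independent groups with equal n: n = 2·((z_{α/2} + z_β) / d)².
z_{α/2} + z_β = 1.960 + 1.645 = 3.605.
n = 2 × (3.605 / 0.81)² = 2 × 4.451² = 2 × 19.81 = 39.6.
Round up to the next whole participant.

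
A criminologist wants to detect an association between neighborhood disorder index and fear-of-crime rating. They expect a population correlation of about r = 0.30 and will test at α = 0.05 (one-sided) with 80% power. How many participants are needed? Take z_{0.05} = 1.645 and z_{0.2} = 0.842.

n = 68

Fisher's z: C = ½·ln((1+r)/(1−r)) = ½·ln(1.8571) = 0.3095.
n = ((z_{α} + z_β)/C)² + 3.
(1.645 + 0.842) / 0.3095 = 2.487 / 0.3095 = 8.036.
n = 8.036² + 3 = 64.57 + 3 = 67.6.
Round up.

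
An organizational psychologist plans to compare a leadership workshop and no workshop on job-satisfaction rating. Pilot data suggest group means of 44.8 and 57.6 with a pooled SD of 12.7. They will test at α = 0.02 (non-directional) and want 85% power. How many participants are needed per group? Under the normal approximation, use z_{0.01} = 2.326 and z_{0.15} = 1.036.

Cohen's d = |M₁ − M₂| / SD_pooled = |44.8 − 57.6| / 12.7 = 12.8 / 12.7 = 1.008.
For two independent groups with equal n: n = 2·((z_{α/2} + z_β) / d)².
z_{α/2} + z_β = 2.326 + 1.036 = 3.362.
n = 2 × (3.362 / 1.008)² = 2 × 3.335² = 2 × 11.12 = 22.2.
Round up to the next whole participant.

n = 23 per group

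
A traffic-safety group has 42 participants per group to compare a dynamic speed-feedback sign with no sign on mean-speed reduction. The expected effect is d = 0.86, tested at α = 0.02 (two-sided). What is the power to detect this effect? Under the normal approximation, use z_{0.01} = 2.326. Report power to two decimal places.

power ≈ 0.95

For two equal groups, power = Φ(d·√(n/2) − z_{α/2}).
d·√(n/2) = 0.86 × √(42/2) = 0.86 × 4.583 = 3.941.
z_β = 3.941 − 2.326 = 1.615.
Power = Φ(1.615) = 0.947.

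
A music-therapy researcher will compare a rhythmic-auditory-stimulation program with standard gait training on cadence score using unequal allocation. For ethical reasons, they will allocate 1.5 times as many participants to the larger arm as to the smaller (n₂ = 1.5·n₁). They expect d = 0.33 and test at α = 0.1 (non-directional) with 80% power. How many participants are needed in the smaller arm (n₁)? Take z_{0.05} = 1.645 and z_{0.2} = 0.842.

With allocation ratio k = n₂/n₁ = 1.5, Var(x̄₁−x̄₂) = σ²(1/n₁ + 1/(k·n₁)) = σ²·(k+1)/(k·n₁).
So n₁ = (1 + 1/k)·((z_{α/2} + z_β)/d)² = 1.667 × (2.487/0.33)².
n₁ = 1.667 × 56.80 = 94.7.
Round up: n₁ = 95, giving n₂ = ⌈1.5 × 95⌉ = ⌈142.5⌉ = 143.

n₁ = 95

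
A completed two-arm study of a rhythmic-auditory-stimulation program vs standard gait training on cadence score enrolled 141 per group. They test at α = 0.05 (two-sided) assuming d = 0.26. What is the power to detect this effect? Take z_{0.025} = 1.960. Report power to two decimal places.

For two equal groups, power = Φ(d·√(n/2) − z_{α/2}).
d·√(n/2) = 0.26 × √(141/2) = 0.26 × 8.396 = 2.183.
z_β = 2.183 − 1.960 = 0.223.
Power = Φ(0.223) = 0.588.

power ≈ 0.59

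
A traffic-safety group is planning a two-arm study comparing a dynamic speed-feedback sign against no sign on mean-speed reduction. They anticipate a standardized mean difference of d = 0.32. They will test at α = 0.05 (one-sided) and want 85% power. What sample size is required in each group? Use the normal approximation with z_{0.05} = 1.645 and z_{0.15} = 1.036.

n = 141 per group

For two independent groups with equal n: n = 2·((z_{α} + z_β) / d)².
z_{α} + z_β = 1.645 + 1.036 = 2.681.
n = 2 × (2.681 / 0.32)² = 2 × 8.378² = 2 × 70.19 = 140.4.
Round up to the next whole participant.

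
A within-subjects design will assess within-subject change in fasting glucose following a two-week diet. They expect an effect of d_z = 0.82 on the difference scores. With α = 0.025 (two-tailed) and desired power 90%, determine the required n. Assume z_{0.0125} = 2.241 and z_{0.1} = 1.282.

For a paired (one-sample on differences) test: n = ((z_{α/2} + z_β) / d)².
z_{α/2} + z_β = 2.241 + 1.282 = 3.523.
n = (3.523 / 0.82)² = 4.296² = 18.46.
Round up.

n = 19 pairs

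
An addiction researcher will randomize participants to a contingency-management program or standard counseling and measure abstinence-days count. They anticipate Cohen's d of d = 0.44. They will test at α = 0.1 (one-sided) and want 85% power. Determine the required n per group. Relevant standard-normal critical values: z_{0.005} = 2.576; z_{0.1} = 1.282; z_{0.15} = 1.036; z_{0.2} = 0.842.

For two independent groups with equal n: n = 2·((z_{α} + z_β) / d)².
z_{α} + z_β = 1.282 + 1.036 = 2.318.
n = 2 × (2.318 / 0.44)² = 2 × 5.268² = 2 × 27.75 = 55.5.
Round up to the next whole participant.

n = 56 per group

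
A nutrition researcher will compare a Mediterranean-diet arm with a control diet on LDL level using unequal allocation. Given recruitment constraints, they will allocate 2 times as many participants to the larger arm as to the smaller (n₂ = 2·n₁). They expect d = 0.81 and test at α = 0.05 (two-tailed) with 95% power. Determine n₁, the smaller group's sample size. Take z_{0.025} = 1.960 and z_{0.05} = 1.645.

n₁ = 30

With allocation ratio k = n₂/n₁ = 2, Var(x̄₁−x̄₂) = σ²(1/n₁ + 1/(k·n₁)) = σ²·(k+1)/(k·n₁).
So n₁ = (1 + 1/k)·((z_{α/2} + z_β)/d)² = 1.500 × (3.605/0.81)².
n₁ = 1.500 × 19.81 = 29.7.
Round up: n₁ = 30, giving n₂ = 2 × 30 = 60.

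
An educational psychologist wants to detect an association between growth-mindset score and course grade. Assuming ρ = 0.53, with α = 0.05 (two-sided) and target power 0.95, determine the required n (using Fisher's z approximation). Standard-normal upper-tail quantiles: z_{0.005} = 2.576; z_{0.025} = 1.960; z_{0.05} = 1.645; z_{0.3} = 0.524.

n = 41

Fisher's z: C = ½·ln((1+r)/(1−r)) = ½·ln(3.2553) = 0.5901.
n = ((z_{α/2} + z_β)/C)² + 3.
(1.960 + 1.645) / 0.5901 = 3.605 / 0.5901 = 6.109.
n = 6.109² + 3 = 37.32 + 3 = 40.3.
Round up.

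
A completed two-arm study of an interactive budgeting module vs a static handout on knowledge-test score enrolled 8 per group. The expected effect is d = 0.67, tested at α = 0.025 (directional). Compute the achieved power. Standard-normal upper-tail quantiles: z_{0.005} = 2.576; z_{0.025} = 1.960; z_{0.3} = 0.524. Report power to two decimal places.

For two equal groups, power = Φ(d·√(n/2) − z_{α}).
d·√(n/2) = 0.67 × √(8/2) = 0.67 × 2.000 = 1.340.
z_β = 1.340 − 1.960 = -0.620.
Power = Φ(-0.620) = 0.268.

power ≈ 0.27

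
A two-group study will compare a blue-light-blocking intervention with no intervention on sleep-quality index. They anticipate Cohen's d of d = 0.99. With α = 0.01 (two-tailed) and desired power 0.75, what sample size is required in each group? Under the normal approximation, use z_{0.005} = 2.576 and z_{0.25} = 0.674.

For two independent groups with equal n: n = 2·((z_{α/2} + z_β) / d)².
z_{α/2} + z_β = 2.576 + 0.674 = 3.250.
n = 2 × (3.250 / 0.99)² = 2 × 3.283² = 2 × 10.78 = 21.6.
Round up to the next whole participant.

n = 22 per group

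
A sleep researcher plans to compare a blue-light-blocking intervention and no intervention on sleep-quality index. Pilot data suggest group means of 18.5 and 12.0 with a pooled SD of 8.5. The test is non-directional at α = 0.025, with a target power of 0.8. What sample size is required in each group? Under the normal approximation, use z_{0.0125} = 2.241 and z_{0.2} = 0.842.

n = 33 per group

Cohen's d = |M₁ − M₂| / SD_pooled = |18.5 − 12.0| / 8.5 = 6.5 / 8.5 = 0.765.
For two independent groups with equal n: n = 2·((z_{α/2} + z_β) / d)².
z_{α/2} + z_β = 2.241 + 0.842 = 3.083.
n = 2 × (3.083 / 0.765)² = 2 × 4.030² = 2 × 16.24 = 32.5.
Round up to the next whole participant.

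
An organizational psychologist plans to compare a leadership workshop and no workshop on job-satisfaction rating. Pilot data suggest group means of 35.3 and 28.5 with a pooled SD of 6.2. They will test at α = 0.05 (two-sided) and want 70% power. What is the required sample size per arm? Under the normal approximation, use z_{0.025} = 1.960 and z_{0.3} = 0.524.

n = 11 per group

Cohen's d = |M₁ − M₂| / SD_pooled = |35.3 − 28.5| / 6.2 = 6.8 / 6.2 = 1.097.
For two independent groups with equal n: n = 2·((z_{α/2} + z_β) / d)².
z_{α/2} + z_β = 1.960 + 0.524 = 2.484.
n = 2 × (2.484 / 1.097)² = 2 × 2.264² = 2 × 5.13 = 10.3.
Round up to the next whole participant.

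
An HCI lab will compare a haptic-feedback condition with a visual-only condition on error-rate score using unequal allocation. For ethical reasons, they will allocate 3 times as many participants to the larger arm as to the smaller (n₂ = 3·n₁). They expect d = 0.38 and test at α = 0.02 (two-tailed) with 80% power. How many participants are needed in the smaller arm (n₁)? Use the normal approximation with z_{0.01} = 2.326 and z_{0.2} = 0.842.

n₁ = 93

With allocation ratio k = n₂/n₁ = 3, Var(x̄₁−x̄₂) = σ²(1/n₁ + 1/(k·n₁)) = σ²·(k+1)/(k·n₁).
So n₁ = (1 + 1/k)·((z_{α/2} + z_β)/d)² = 1.333 × (3.168/0.38)².
n₁ = 1.333 × 69.50 = 92.7.
Round up: n₁ = 93, giving n₂ = 3 × 93 = 279.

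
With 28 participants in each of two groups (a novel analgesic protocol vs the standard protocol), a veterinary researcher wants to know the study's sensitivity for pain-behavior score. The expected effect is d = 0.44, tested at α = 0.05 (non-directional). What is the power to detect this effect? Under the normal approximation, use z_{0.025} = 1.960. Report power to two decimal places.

power ≈ 0.38

For two equal groups, power = Φ(d·√(n/2) − z_{α/2}).
d·√(n/2) = 0.44 × √(28/2) = 0.44 × 3.742 = 1.646.
z_β = 1.646 − 1.960 = -0.314.
Power = Φ(-0.314) = 0.377.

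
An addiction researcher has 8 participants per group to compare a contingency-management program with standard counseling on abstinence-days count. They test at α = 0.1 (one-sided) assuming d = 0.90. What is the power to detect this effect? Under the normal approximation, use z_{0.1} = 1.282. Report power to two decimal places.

power ≈ 0.70

For two equal groups, power = Φ(d·√(n/2) − z_{α}).
d·√(n/2) = 0.90 × √(8/2) = 0.90 × 2.000 = 1.800.
z_β = 1.800 − 1.282 = 0.518.
Power = Φ(0.518) = 0.698.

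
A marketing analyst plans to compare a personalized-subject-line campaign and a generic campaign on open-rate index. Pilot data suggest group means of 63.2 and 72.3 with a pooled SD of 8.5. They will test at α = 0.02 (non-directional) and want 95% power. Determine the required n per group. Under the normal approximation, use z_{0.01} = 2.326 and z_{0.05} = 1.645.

n = 28 per group

Cohen's d = |M₁ − M₂| / SD_pooled = |63.2 − 72.3| / 8.5 = 9.1 / 8.5 = 1.071.
For two independent groups with equal n: n = 2·((z_{α/2} + z_β) / d)².
z_{α/2} + z_β = 2.326 + 1.645 = 3.971.
n = 2 × (3.971 / 1.071)² = 2 × 3.708² = 2 × 13.75 = 27.5.
Round up to the next whole participant.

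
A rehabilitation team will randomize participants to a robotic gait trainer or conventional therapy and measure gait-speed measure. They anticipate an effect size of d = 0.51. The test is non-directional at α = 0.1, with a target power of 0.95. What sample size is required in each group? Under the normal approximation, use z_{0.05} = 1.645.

n = 84 per group

For two independent groups with equal n: n = 2·((z_{α/2} + z_β) / d)².
z_{α/2} + z_β = 1.645 + 1.645 = 3.290.
n = 2 × (3.290 / 0.51)² = 2 × 6.451² = 2 × 41.62 = 83.2.
Round up to the next whole participant.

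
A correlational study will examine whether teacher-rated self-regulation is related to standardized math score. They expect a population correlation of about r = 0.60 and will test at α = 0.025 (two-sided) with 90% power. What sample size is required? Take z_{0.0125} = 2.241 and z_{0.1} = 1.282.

Fisher's z: C = ½·ln((1+r)/(1−r)) = ½·ln(4.0000) = 0.6931.
n = ((z_{α/2} + z_β)/C)² + 3.
(2.241 + 1.282) / 0.6931 = 3.523 / 0.6931 = 5.083.
n = 5.083² + 3 = 25.84 + 3 = 28.8.
Round up.

n = 29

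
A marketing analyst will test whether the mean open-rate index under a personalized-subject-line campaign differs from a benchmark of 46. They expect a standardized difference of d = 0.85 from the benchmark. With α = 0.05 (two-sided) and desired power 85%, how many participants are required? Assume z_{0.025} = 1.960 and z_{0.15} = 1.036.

For a one-sample test: n = ((z_{α/2} + z_β) / d)².
z_{α/2} + z_β = 1.960 + 1.036 = 2.996.
n = (2.996 / 0.85)² = 3.525² = 12.42.
Round up.

n = 13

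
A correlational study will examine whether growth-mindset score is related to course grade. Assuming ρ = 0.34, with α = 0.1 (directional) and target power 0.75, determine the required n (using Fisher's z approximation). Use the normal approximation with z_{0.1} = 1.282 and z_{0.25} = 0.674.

Fisher's z: C = ½·ln((1+r)/(1−r)) = ½·ln(2.0303) = 0.3541.
n = ((z_{α} + z_β)/C)² + 3.
(1.282 + 0.674) / 0.3541 = 1.956 / 0.3541 = 5.524.
n = 5.524² + 3 = 30.51 + 3 = 33.5.
Round up.

n = 34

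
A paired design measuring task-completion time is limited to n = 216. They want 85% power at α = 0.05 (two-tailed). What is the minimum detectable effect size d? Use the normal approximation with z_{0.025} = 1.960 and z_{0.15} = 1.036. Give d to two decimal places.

For a single sample (or paired design) of n = 216: d_min = (z_{α/2} + z_β)/√n.
z-sum = 1.960 + 1.036 = 2.996.
d_min = 2.996 / √216 = 2.996 / 14.697 = 0.204.

d_min ≈ 0.20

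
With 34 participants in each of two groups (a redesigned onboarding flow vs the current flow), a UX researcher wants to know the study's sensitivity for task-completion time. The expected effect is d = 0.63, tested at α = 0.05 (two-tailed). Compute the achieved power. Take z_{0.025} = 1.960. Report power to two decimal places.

power ≈ 0.74

For two equal groups, power = Φ(d·√(n/2) − z_{α/2}).
d·√(n/2) = 0.63 × √(34/2) = 0.63 × 4.123 = 2.598.
z_β = 2.598 − 1.960 = 0.638.
Power = Φ(0.638) = 0.738.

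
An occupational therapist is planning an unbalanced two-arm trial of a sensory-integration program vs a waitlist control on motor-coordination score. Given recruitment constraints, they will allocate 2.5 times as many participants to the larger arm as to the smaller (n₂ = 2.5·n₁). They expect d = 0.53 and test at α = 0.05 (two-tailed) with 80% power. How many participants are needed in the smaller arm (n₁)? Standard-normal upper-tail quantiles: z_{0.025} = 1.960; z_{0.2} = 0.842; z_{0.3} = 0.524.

With allocation ratio k = n₂/n₁ = 2.5, Var(x̄₁−x̄₂) = σ²(1/n₁ + 1/(k·n₁)) = σ²·(k+1)/(k·n₁).
So n₁ = (1 + 1/k)·((z_{α/2} + z_β)/d)² = 1.400 × (2.802/0.53)².
n₁ = 1.400 × 27.95 = 39.1.
Round up: n₁ = 40, giving n₂ = 2.5 × 40 = 100.

n₁ = 40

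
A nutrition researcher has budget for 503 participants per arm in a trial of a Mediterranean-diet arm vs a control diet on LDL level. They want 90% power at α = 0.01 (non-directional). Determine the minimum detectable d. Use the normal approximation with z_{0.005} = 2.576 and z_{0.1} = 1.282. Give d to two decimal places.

d_min ≈ 0.24

For two independent groups of n = 503 each: d_min = (z_{α/2} + z_β)·√(2/n).
z-sum = 2.576 + 1.282 = 3.858.
d_min = 3.858 × √(2/503) = 3.858 × 0.0631 = 0.243.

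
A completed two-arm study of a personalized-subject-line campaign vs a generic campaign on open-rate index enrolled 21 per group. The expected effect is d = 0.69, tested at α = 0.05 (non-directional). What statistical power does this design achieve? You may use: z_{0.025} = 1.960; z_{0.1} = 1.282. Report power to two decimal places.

power ≈ 0.61

For two equal groups, power = Φ(d·√(n/2) − z_{α/2}).
d·√(n/2) = 0.69 × √(21/2) = 0.69 × 3.240 = 2.236.
z_β = 2.236 − 1.960 = 0.276.
Power = Φ(0.276) = 0.609.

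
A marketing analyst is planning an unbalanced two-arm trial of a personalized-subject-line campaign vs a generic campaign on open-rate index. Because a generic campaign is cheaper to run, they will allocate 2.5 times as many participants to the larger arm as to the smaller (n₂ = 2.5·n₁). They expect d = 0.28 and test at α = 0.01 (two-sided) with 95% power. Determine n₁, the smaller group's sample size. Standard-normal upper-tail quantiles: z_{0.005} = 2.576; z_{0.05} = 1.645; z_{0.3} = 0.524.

n₁ = 319

With allocation ratio k = n₂/n₁ = 2.5, Var(x̄₁−x̄₂) = σ²(1/n₁ + 1/(k·n₁)) = σ²·(k+1)/(k·n₁).
So n₁ = (1 + 1/k)·((z_{α/2} + z_β)/d)² = 1.400 × (4.221/0.28)².
n₁ = 1.400 × 227.26 = 318.2.
Round up: n₁ = 319, giving n₂ = ⌈2.5 × 319⌉ = ⌈797.5⌉ = 798.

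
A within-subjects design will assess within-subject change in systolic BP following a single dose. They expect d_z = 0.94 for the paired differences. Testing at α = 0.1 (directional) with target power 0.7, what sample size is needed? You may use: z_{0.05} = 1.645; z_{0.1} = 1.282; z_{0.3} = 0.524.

n = 4 pairs

For a paired (one-sample on differences) test: n = ((z_{α} + z_β) / d)².
z_{α} + z_β = 1.282 + 0.524 = 1.806.
n = (1.806 / 0.94)² = 1.921² = 3.69.
Round up.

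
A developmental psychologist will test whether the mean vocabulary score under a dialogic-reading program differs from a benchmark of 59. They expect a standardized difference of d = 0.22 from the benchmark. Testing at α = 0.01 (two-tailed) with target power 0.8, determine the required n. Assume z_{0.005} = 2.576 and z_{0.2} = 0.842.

n = 242

For a one-sample test: n = ((z_{α/2} + z_β) / d)².
z_{α/2} + z_β = 2.576 + 0.842 = 3.418.
n = (3.418 / 0.22)² = 15.536² = 241.38.
Round up.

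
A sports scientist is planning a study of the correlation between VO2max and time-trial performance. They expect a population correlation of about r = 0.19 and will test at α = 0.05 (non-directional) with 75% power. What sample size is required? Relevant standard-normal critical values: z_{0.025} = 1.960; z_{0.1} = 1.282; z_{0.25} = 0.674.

Fisher's z: C = ½·ln((1+r)/(1−r)) = ½·ln(1.4691) = 0.1923.
n = ((z_{α/2} + z_β)/C)² + 3.
(1.960 + 0.674) / 0.1923 = 2.634 / 0.1923 = 13.697.
n = 13.697² + 3 = 187.62 + 3 = 190.6.
Round up.

n = 191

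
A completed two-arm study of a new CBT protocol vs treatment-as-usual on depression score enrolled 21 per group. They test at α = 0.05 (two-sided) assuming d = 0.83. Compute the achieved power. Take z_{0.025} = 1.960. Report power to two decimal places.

power ≈ 0.77

For two equal groups, power = Φ(d·√(n/2) − z_{α/2}).
d·√(n/2) = 0.83 × √(21/2) = 0.83 × 3.240 = 2.690.
z_β = 2.690 − 1.960 = 0.730.
Power = Φ(0.730) = 0.767.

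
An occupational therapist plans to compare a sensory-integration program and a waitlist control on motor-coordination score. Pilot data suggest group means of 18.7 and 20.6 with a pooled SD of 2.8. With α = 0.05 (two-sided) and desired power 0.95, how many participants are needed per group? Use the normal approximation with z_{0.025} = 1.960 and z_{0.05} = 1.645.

Cohen's d = |M₁ − M₂| / SD_pooled = |18.7 − 20.6| / 2.8 = 1.9 / 2.8 = 0.679.
For two independent groups with equal n: n = 2·((z_{α/2} + z_β) / d)².
z_{α/2} + z_β = 1.960 + 1.645 = 3.605.
n = 2 × (3.605 / 0.679)² = 2 × 5.309² = 2 × 28.19 = 56.4.
Round up to the next whole participant.

n = 57 per group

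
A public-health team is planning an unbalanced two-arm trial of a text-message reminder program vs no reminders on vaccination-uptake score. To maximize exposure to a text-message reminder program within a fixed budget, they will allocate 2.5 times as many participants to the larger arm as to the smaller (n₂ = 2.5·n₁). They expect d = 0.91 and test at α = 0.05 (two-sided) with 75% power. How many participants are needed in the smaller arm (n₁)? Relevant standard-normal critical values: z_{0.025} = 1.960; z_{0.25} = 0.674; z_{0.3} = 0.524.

n₁ = 12

With allocation ratio k = n₂/n₁ = 2.5, Var(x̄₁−x̄₂) = σ²(1/n₁ + 1/(k·n₁)) = σ²·(k+1)/(k·n₁).
So n₁ = (1 + 1/k)·((z_{α/2} + z_β)/d)² = 1.400 × (2.634/0.91)².
n₁ = 1.400 × 8.38 = 11.7.
Round up: n₁ = 12, giving n₂ = 2.5 × 12 = 30.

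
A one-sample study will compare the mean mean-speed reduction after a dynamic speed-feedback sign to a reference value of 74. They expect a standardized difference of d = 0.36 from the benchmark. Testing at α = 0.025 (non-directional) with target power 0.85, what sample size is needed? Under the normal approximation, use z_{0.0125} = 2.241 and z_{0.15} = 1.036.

For a one-sample test: n = ((z_{α/2} + z_β) / d)².
z_{α/2} + z_β = 2.241 + 1.036 = 3.277.
n = (3.277 / 0.36)² = 9.103² = 82.86.
Round up.

n = 83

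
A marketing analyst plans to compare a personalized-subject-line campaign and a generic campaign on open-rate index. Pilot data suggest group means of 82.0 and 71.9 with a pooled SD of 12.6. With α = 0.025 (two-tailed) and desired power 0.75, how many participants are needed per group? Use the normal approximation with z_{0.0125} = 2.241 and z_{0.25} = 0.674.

Cohen's d = |M₁ − M₂| / SD_pooled = |82.0 − 71.9| / 12.6 = 10.1 / 12.6 = 0.802.
For two independent groups with equal n: n = 2·((z_{α/2} + z_β) / d)².
z_{α/2} + z_β = 2.241 + 0.674 = 2.915.
n = 2 × (2.915 / 0.802)² = 2 × 3.635² = 2 × 13.21 = 26.4.
Round up to the next whole participant.

n = 27 per group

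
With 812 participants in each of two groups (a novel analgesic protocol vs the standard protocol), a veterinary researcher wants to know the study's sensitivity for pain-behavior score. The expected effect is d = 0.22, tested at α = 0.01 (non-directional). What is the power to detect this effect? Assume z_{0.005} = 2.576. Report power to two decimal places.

For two equal groups, power = Φ(d·√(n/2) − z_{α/2}).
d·√(n/2) = 0.22 × √(812/2) = 0.22 × 20.149 = 4.433.
z_β = 4.433 − 2.576 = 1.857.
Power = Φ(1.857) = 0.968.

power ≈ 0.97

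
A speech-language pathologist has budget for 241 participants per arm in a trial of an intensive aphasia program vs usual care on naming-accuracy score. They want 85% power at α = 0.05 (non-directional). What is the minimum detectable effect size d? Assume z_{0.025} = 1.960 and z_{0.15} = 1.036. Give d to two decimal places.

d_min ≈ 0.27

For two independent groups of n = 241 each: d_min = (z_{α/2} + z_β)·√(2/n).
z-sum = 1.960 + 1.036 = 2.996.
d_min = 2.996 × √(2/241) = 2.996 × 0.0911 = 0.273.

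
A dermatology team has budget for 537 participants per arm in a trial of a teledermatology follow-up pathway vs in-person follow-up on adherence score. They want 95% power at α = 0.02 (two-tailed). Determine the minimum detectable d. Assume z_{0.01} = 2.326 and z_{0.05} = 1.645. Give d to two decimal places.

For two independent groups of n = 537 each: d_min = (z_{α/2} + z_β)·√(2/n).
z-sum = 2.326 + 1.645 = 3.971.
d_min = 3.971 × √(2/537) = 3.971 × 0.0610 = 0.242.

d_min ≈ 0.24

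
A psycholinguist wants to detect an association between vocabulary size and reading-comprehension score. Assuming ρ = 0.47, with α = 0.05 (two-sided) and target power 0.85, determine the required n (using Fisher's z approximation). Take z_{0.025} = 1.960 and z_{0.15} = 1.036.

Fisher's z: C = ½·ln((1+r)/(1−r)) = ½·ln(2.7736) = 0.5101.
n = ((z_{α/2} + z_β)/C)² + 3.
(1.960 + 1.036) / 0.5101 = 2.996 / 0.5101 = 5.873.
n = 5.873² + 3 = 34.50 + 3 = 37.5.
Round up.

n = 38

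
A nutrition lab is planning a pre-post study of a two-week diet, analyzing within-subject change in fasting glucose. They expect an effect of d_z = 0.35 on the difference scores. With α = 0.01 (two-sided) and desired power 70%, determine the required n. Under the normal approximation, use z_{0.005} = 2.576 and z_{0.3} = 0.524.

For a paired (one-sample on differences) test: n = ((z_{α/2} + z_β) / d)².
z_{α/2} + z_β = 2.576 + 0.524 = 3.100.
n = (3.100 / 0.35)² = 8.857² = 78.45.
Round up.

n = 79 pairs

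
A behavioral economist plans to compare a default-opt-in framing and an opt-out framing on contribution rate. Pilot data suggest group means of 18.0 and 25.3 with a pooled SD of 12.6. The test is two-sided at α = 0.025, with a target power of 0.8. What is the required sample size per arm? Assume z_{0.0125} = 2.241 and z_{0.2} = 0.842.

n = 57 per group

Cohen's d = |M₁ − M₂| / SD_pooled = |18.0 − 25.3| / 12.6 = 7.3 / 12.6 = 0.579.
For two independent groups with equal n: n = 2·((z_{α/2} + z_β) / d)².
z_{α/2} + z_β = 2.241 + 0.842 = 3.083.
n = 2 × (3.083 / 0.579)² = 2 × 5.325² = 2 × 28.35 = 56.7.
Round up to the next whole participant.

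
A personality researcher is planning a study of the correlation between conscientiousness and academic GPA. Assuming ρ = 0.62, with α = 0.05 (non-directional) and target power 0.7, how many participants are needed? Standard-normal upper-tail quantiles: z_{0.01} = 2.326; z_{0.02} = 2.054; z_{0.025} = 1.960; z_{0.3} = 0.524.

n = 15

Fisher's z: C = ½·ln((1+r)/(1−r)) = ½·ln(4.2632) = 0.7250.
n = ((z_{α/2} + z_β)/C)² + 3.
(1.960 + 0.524) / 0.7250 = 2.484 / 0.7250 = 3.426.
n = 3.426² + 3 = 11.74 + 3 = 14.7.
Round up.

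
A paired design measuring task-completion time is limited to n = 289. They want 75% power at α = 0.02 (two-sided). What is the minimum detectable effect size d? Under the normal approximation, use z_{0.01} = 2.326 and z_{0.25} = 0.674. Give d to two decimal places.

d_min ≈ 0.18

For a single sample (or paired design) of n = 289: d_min = (z_{α/2} + z_β)/√n.
z-sum = 2.326 + 0.674 = 3.000.
d_min = 3.000 / √289 = 3.000 / 17.000 = 0.176.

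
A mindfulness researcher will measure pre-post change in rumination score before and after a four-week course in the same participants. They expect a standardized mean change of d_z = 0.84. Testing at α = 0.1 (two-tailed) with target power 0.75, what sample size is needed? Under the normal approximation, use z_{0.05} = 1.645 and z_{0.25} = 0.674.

For a paired (one-sample on differences) test: n = ((z_{α/2} + z_β) / d)².
z_{α/2} + z_β = 1.645 + 0.674 = 2.319.
n = (2.319 / 0.84)² = 2.761² = 7.62.
Round up.

n = 8 pairs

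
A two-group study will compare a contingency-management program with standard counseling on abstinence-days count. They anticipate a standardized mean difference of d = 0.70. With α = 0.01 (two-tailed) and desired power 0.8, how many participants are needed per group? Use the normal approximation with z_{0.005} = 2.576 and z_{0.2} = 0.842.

n = 48 per group

For two independent groups with equal n: n = 2·((z_{α/2} + z_β) / d)².
z_{α/2} + z_β = 2.576 + 0.842 = 3.418.
n = 2 × (3.418 / 0.70)² = 2 × 4.883² = 2 × 23.84 = 47.7.
Round up to the next whole participant.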